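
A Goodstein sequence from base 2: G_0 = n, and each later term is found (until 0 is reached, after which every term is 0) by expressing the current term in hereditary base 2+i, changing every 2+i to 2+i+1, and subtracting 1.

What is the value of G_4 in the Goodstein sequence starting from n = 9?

140743

base 2: 9 = 2^(2 + 1) + 1; at 3: 3^(3 + 1) + 1 = 82; next = 81
base 3: 81 = 3^(3 + 1); at 4: 4^(4 + 1) = 1024; next = 1023
base 4: 1023 = 3·4^4 + 3·4^3 + 3·4^2 + 3·4 + 3; at 5: 3·5^5 + 3·5^3 + 3·5^2 + 3·5 + 3 = 9843; next = 9842
base 5: 9842 = 3·5^5 + 3·5^3 + 3·5^2 + 3·5 + 2; at 6: 3·6^6 + 3·6^3 + 3·6^2 + 3·6 + 2 = 140744; next = 140743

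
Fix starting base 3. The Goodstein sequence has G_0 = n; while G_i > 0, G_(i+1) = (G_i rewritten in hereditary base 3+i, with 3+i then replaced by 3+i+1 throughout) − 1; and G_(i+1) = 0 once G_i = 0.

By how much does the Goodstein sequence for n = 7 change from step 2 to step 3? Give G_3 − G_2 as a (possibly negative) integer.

0

G_0=7  [base 3] 2·3 + 1  →[3↦4]→  2·4 + 1 = 9  −1 ⇒ G_1=8
G_1=8  [base 4] 2·4  →[4↦5]→  2·5 = 10  −1 ⇒ G_2=9
G_2=9  [base 5] 5 + 4  →[5↦6]→  6 + 4 = 10  −1 ⇒ G_3=9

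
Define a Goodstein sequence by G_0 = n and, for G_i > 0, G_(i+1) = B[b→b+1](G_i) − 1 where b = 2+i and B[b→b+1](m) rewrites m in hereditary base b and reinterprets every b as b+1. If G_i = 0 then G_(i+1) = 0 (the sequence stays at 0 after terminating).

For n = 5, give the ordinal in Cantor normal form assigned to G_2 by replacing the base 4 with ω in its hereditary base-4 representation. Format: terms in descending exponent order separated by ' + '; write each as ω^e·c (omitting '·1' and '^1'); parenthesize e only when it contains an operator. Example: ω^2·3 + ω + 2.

ω^3·3 + ω^2·3 + ω·3 + 3

(0) 5|_2 = 2^2 + 1 ↦ 3^3 + 1|_3 = 28 ⇒ 27
(1) 27|_3 = 3^3 ↦ 4^4|_4 = 256 ⇒ 255
(2) 255|_4 = 3·4^3 + 3·4^2 + 3·4 + 3 ↦ 3·5^3 + 3·5^2 + 3·5 + 3|_5 = 468 ⇒ 467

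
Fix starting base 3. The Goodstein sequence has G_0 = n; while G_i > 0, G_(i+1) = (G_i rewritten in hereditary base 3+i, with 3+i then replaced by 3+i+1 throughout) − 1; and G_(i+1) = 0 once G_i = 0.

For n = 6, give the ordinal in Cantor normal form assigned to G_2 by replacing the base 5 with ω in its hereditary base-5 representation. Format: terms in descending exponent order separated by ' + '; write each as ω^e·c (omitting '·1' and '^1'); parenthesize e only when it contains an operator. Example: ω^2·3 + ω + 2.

(0) 6|_3 = 2·3 ↦ 2·4|_4 = 8 ⇒ 7
(1) 7|_4 = 4 + 3 ↦ 5 + 3|_5 = 8 ⇒ 7

ω + 2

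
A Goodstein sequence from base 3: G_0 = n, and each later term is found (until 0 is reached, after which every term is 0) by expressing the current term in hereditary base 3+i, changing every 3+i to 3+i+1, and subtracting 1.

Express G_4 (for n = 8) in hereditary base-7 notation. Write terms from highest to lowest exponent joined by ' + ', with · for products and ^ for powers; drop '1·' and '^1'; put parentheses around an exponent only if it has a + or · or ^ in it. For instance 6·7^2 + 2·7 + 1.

(0) 8|_3 = 2·3 + 2 ↦ 2·4 + 2|_4 = 10 ⇒ 9
(1) 9|_4 = 2·4 + 1 ↦ 2·5 + 1|_5 = 11 ⇒ 10
(2) 10|_5 = 2·5 ↦ 2·6|_6 = 12 ⇒ 11
(3) 11|_6 = 6 + 5 ↦ 7 + 5|_7 = 12 ⇒ 11
(4) 11|_7 = 7 + 4 ↦ 8 + 4|_8 = 12 ⇒ 11

7 + 4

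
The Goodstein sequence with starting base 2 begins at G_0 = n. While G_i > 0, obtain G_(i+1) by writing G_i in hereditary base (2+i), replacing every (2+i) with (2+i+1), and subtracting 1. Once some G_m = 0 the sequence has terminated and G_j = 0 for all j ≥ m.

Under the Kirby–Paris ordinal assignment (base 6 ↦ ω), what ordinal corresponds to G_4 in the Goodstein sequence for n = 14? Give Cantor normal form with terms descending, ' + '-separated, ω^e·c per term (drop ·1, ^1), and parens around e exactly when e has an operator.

ω^(ω + 1) + ω^5·5 + ω^4·5 + ω^3·5 + ω^2·5 + ω·5 + 5

G_0 = 14. HB_2(14) = 2^(2 + 1) + 2^2 + 2. Bump = 111. G_1 = 110.
G_1 = 110. HB_3(110) = 3^(3 + 1) + 3^3 + 2. Bump = 1282. G_2 = 1281.
G_2 = 1281. HB_4(1281) = 4^(4 + 1) + 4^4 + 1. Bump = 18751. G_3 = 18750.
G_3 = 18750. HB_5(18750) = 5^(5 + 1) + 5^5. Bump = 326592. G_4 = 326591.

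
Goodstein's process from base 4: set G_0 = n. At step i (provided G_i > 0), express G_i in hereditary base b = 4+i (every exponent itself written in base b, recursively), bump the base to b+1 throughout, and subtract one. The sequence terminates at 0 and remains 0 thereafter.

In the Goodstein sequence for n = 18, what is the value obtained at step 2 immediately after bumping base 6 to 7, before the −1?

(0) 18|_4 = 4^2 + 2 ↦ 5^2 + 2|_5 = 27 ⇒ 26
(1) 26|_5 = 5^2 + 1 ↦ 6^2 + 1|_6 = 37 ⇒ 36
(2) 36|_6 = 6^2 ↦ 7^2|_7 = 49 ⇒ 48

49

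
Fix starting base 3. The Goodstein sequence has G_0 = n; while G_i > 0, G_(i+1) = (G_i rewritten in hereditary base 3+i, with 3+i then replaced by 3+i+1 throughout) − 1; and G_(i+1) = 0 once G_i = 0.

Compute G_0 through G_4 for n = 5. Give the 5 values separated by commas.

G_0=5  [base 3] 3 + 2  →[3↦4]→  4 + 2 = 6  −1 ⇒ G_1=5
G_1=5  [base 4] 4 + 1  →[4↦5]→  5 + 1 = 6  −1 ⇒ G_2=5
G_2=5  [base 5] 5  →[5↦6]→  6 = 6  −1 ⇒ G_3=5
G_3=5  [base 6] 5  →[6↦7]→  5 = 5  −1 ⇒ G_4=4

5, 5, 5, 5, 4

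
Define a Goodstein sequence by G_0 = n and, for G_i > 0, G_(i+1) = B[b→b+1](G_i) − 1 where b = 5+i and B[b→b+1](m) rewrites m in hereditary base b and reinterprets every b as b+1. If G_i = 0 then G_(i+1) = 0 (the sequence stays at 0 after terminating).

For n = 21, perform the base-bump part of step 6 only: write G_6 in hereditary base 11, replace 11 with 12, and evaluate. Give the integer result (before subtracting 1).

i=0: 21 = 4·5 + 1 (b=5); 5→6: 4·6 + 1 = 25; 25−1 = 24
i=1: 24 = 4·6 (b=6); 6→7: 4·7 = 28; 28−1 = 27
i=2: 27 = 3·7 + 6 (b=7); 7→8: 3·8 + 6 = 30; 30−1 = 29
i=3: 29 = 3·8 + 5 (b=8); 8→9: 3·9 + 5 = 32; 32−1 = 31
i=4: 31 = 3·9 + 4 (b=9); 9→10: 3·10 + 4 = 34; 34−1 = 33
i=5: 33 = 3·10 + 3 (b=10); 10→11: 3·11 + 3 = 36; 36−1 = 35

38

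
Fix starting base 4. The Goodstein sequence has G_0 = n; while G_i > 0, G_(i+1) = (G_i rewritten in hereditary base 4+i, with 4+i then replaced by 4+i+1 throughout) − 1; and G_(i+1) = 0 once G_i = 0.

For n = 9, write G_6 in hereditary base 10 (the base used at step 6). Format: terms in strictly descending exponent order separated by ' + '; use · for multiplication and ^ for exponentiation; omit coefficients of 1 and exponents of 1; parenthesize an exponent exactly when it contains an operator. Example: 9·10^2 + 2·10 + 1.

10 + 1

9 —HB4→ 2·4 + 1 —bump→ 2·5 + 1 = 11 —(−1)→ 10
10 —HB5→ 2·5 —bump→ 2·6 = 12 —(−1)→ 11
11 —HB6→ 6 + 5 —bump→ 7 + 5 = 12 —(−1)→ 11
11 —HB7→ 7 + 4 —bump→ 8 + 4 = 12 —(−1)→ 11
11 —HB8→ 8 + 3 —bump→ 9 + 3 = 12 —(−1)→ 11
11 —HB9→ 9 + 2 —bump→ 10 + 2 = 12 —(−1)→ 11
11 —HB10→ 10 + 1 —bump→ 11 + 1 = 12 —(−1)→ 11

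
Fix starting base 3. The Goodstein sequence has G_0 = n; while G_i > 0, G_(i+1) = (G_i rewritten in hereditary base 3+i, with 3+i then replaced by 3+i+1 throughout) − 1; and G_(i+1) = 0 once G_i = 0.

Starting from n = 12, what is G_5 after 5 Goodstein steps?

G_0 = 12. HB_3(12) = 3^2 + 3. Bump = 20. G_1 = 19.
G_1 = 19. HB_4(19) = 4^2 + 3. Bump = 28. G_2 = 27.
G_2 = 27. HB_5(27) = 5^2 + 2. Bump = 38. G_3 = 37.
G_3 = 37. HB_6(37) = 6^2 + 1. Bump = 50. G_4 = 49.
G_4 = 49. HB_7(49) = 7^2. Bump = 64. G_5 = 63.

63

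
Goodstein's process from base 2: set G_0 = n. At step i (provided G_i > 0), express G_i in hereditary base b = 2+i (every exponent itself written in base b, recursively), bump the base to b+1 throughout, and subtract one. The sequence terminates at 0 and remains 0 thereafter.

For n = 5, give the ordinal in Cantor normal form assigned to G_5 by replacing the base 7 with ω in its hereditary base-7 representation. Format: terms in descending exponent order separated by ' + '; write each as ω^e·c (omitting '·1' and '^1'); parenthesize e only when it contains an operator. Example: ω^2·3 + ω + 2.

base 2: 5 = 2^2 + 1; at 3: 3^3 + 1 = 28; next = 27
base 3: 27 = 3^3; at 4: 4^4 = 256; next = 255
base 4: 255 = 3·4^3 + 3·4^2 + 3·4 + 3; at 5: 3·5^3 + 3·5^2 + 3·5 + 3 = 468; next = 467
base 5: 467 = 3·5^3 + 3·5^2 + 3·5 + 2; at 6: 3·6^3 + 3·6^2 + 3·6 + 2 = 776; next = 775
base 6: 775 = 3·6^3 + 3·6^2 + 3·6 + 1; at 7: 3·7^3 + 3·7^2 + 3·7 + 1 = 1198; next = 1197
base 7: 1197 = 3·7^3 + 3·7^2 + 3·7; at 8: 3·8^3 + 3·8^2 + 3·8 = 1752; next = 1751

ω^3·3 + ω^2·3 + ω·3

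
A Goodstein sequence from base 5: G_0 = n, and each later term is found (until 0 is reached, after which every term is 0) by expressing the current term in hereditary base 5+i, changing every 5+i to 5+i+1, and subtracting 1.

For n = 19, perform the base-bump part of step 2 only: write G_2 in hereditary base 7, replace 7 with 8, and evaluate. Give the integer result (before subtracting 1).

i=0: 19 = 3·5 + 4 (b=5); 5→6: 3·6 + 4 = 22; 22−1 = 21
i=1: 21 = 3·6 + 3 (b=6); 6→7: 3·7 + 3 = 24; 24−1 = 23

26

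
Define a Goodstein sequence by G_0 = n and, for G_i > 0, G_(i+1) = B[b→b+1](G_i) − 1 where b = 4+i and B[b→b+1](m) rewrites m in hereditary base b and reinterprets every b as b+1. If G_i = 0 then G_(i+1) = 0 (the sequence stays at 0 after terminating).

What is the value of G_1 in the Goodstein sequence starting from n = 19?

27

[0] 19 ≡ 4^2 + 3 (base 4). Lift 5: 28. −1: 27.
[1] 27 ≡ 5^2 + 2 (base 5). Lift 6: 38. −1: 37.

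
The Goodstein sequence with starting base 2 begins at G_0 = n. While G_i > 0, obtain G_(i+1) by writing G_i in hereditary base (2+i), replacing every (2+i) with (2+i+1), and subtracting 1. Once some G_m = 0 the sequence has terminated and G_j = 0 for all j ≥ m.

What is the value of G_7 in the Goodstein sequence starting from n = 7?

i=0: 7 = 2^2 + 2 + 1 (b=2); 2→3: 3^3 + 3 + 1 = 31; 31−1 = 30
i=1: 30 = 3^3 + 3 (b=3); 3→4: 4^4 + 4 = 260; 260−1 = 259
i=2: 259 = 4^4 + 3 (b=4); 4→5: 5^5 + 3 = 3128; 3128−1 = 3127
i=3: 3127 = 5^5 + 2 (b=5); 5→6: 6^6 + 2 = 46658; 46658−1 = 46657
i=4: 46657 = 6^6 + 1 (b=6); 6→7: 7^7 + 1 = 823544; 823544−1 = 823543
i=5: 823543 = 7^7 (b=7); 7→8: 8^8 = 16777216; 16777216−1 = 16777215
i=6: 16777215 = 7·8^7 + 7·8^6 + 7·8^5 + 7·8^4 + 7·8^3 + 7·8^2 + 7·8 + 7 (b=8); 8→9: 7·9^7 + 7·9^6 + 7·9^5 + 7·9^4 + 7·9^3 + 7·9^2 + 7·9 + 7 = 37665880; 37665880−1 = 37665879

37665879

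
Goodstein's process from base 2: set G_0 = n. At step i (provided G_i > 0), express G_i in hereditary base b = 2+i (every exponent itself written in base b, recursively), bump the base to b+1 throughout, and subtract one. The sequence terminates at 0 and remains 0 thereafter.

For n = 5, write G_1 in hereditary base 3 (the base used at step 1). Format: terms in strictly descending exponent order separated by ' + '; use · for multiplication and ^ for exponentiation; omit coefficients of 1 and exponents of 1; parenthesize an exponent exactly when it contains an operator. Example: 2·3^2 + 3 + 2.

step 0: 5 = 2^2 + 1; sub 3 for 2: 3^3 + 1; = 28; G_1 = 28−1 = 27
step 1: 27 = 3^3; sub 4 for 3: 4^4; = 256; G_2 = 256−1 = 255

3^3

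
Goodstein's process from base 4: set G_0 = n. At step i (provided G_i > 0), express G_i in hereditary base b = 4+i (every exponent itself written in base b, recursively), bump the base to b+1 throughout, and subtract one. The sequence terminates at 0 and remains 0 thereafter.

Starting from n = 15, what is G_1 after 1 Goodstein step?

[0] 15 ≡ 3·4 + 3 (base 4). Lift 5: 18. −1: 17.
[1] 17 ≡ 3·5 + 2 (base 5). Lift 6: 20. −1: 19.

17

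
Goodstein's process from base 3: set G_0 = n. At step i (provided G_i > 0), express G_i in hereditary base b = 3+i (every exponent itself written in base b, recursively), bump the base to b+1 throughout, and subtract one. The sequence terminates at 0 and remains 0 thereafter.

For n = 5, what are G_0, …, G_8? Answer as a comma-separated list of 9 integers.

5, 5, 5, 5, 4, 3, 2, 1, 0

G_0 = 5. HB_3(5) = 3 + 2. Bump = 6. G_1 = 5.
G_1 = 5. HB_4(5) = 4 + 1. Bump = 6. G_2 = 5.
G_2 = 5. HB_5(5) = 5. Bump = 6. G_3 = 5.
G_3 = 5. HB_6(5) = 5. Bump = 5. G_4 = 4.
G_4 = 4. HB_7(4) = 4. Bump = 4. G_5 = 3.
G_5 = 3. HB_8(3) = 3. Bump = 3. G_6 = 2.
G_6 = 2. HB_9(2) = 2. Bump = 2. G_7 = 1.
G_7 = 1. HB_10(1) = 1. Bump = 1. G_8 = 0.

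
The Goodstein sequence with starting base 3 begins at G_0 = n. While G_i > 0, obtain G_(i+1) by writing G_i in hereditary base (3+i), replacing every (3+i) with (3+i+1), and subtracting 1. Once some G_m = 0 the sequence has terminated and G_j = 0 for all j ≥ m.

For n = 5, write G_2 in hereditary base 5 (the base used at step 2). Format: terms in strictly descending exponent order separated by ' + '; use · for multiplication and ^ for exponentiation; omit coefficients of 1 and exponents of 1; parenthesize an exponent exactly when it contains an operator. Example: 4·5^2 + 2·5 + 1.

5

[0] 5 ≡ 3 + 2 (base 3). Lift 4: 6. −1: 5.
[1] 5 ≡ 4 + 1 (base 4). Lift 5: 6. −1: 5.
[2] 5 ≡ 5 (base 5). Lift 6: 6. −1: 5.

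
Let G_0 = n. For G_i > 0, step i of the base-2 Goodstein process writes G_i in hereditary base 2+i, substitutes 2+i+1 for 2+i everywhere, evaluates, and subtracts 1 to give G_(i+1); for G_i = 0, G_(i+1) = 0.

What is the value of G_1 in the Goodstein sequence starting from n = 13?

[0] 13 ≡ 2^(2 + 1) + 2^2 + 1 (base 2). Lift 3: 109. −1: 108.
[1] 108 ≡ 3^(3 + 1) + 3^3 (base 3). Lift 4: 1280. −1: 1279.

108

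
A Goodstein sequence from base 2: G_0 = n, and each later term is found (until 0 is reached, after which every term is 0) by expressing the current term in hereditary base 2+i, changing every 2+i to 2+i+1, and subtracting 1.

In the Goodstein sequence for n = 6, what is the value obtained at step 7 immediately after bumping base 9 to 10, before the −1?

555552

(0) 6|_2 = 2^2 + 2 ↦ 3^3 + 3|_3 = 30 ⇒ 29
(1) 29|_3 = 3^3 + 2 ↦ 4^4 + 2|_4 = 258 ⇒ 257
(2) 257|_4 = 4^4 + 1 ↦ 5^5 + 1|_5 = 3126 ⇒ 3125
(3) 3125|_5 = 5^5 ↦ 6^6|_6 = 46656 ⇒ 46655
(4) 46655|_6 = 5·6^5 + 5·6^4 + 5·6^3 + 5·6^2 + 5·6 + 5 ↦ 5·7^5 + 5·7^4 + 5·7^3 + 5·7^2 + 5·7 + 5|_7 = 98040 ⇒ 98039
(5) 98039|_7 = 5·7^5 + 5·7^4 + 5·7^3 + 5·7^2 + 5·7 + 4 ↦ 5·8^5 + 5·8^4 + 5·8^3 + 5·8^2 + 5·8 + 4|_8 = 187244 ⇒ 187243
(6) 187243|_8 = 5·8^5 + 5·8^4 + 5·8^3 + 5·8^2 + 5·8 + 3 ↦ 5·9^5 + 5·9^4 + 5·9^3 + 5·9^2 + 5·9 + 3|_9 = 332148 ⇒ 332147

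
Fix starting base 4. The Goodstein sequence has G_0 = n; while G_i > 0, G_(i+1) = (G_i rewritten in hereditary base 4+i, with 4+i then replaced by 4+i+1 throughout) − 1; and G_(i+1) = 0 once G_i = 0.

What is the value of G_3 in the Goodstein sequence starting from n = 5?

i=0: 5 = 4 + 1 (b=4); 4→5: 5 + 1 = 6; 6−1 = 5
i=1: 5 = 5 (b=5); 5→6: 6 = 6; 6−1 = 5
i=2: 5 = 5 (b=6); 6→7: 5 = 5; 5−1 = 4
i=3: 4 = 4 (b=7); 7→8: 4 = 4; 4−1 = 3

4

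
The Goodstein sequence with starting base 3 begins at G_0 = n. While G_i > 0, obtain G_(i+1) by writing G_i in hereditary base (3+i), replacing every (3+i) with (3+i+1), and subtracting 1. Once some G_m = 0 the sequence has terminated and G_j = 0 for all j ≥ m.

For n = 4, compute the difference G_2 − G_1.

0

step 0: 4 = 3 + 1; sub 4 for 3: 4 + 1; = 5; G_1 = 5−1 = 4
step 1: 4 = 4; sub 5 for 4: 5; = 5; G_2 = 5−1 = 4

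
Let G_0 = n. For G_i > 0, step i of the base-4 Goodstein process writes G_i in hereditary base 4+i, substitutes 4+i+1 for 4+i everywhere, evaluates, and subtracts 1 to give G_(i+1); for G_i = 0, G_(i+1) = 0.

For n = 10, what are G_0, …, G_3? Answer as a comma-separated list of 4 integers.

10, 11, 12, 13

G_0=10  [base 4] 2·4 + 2  →[4↦5]→  2·5 + 2 = 12  −1 ⇒ G_1=11
G_1=11  [base 5] 2·5 + 1  →[5↦6]→  2·6 + 1 = 13  −1 ⇒ G_2=12
G_2=12  [base 6] 2·6  →[6↦7]→  2·7 = 14  −1 ⇒ G_3=13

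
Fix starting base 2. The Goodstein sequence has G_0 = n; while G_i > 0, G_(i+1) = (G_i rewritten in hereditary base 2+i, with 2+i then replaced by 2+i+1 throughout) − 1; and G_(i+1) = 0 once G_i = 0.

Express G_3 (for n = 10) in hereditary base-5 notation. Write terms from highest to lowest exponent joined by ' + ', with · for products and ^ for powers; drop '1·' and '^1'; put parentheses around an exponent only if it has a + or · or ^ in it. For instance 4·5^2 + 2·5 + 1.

[0] 10 ≡ 2^(2 + 1) + 2 (base 2). Lift 3: 84. −1: 83.
[1] 83 ≡ 3^(3 + 1) + 2 (base 3). Lift 4: 1026. −1: 1025.
[2] 1025 ≡ 4^(4 + 1) + 1 (base 4). Lift 5: 15626. −1: 15625.
[3] 15625 ≡ 5^(5 + 1) (base 5). Lift 6: 279936. −1: 279935.

5^(5 + 1)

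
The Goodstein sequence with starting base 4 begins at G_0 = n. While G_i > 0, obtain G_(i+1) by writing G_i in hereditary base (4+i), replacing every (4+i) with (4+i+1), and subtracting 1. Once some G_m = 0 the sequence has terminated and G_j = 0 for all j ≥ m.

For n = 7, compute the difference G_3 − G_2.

0

base 4: 7 = 4 + 3; at 5: 5 + 3 = 8; next = 7
base 5: 7 = 5 + 2; at 6: 6 + 2 = 8; next = 7
base 6: 7 = 6 + 1; at 7: 7 + 1 = 8; next = 7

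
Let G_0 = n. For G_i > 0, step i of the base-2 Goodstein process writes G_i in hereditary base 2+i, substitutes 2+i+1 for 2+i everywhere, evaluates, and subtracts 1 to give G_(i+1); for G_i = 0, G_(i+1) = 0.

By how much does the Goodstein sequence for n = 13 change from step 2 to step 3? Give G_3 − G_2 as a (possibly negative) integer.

G_0 = 13. HB_2(13) = 2^(2 + 1) + 2^2 + 1. Bump = 109. G_1 = 108.
G_1 = 108. HB_3(108) = 3^(3 + 1) + 3^3. Bump = 1280. G_2 = 1279.
G_2 = 1279. HB_4(1279) = 4^(4 + 1) + 3·4^3 + 3·4^2 + 3·4 + 3. Bump = 16093. G_3 = 16092.

14813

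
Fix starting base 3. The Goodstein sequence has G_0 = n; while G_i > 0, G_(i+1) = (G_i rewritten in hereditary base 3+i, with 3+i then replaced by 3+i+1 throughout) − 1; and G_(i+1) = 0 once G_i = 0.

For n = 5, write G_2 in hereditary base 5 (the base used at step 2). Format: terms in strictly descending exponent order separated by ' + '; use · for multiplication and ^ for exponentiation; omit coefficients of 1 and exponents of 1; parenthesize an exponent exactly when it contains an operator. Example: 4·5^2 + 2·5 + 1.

5 —HB3→ 3 + 2 —bump→ 4 + 2 = 6 —(−1)→ 5
5 —HB4→ 4 + 1 —bump→ 5 + 1 = 6 —(−1)→ 5

5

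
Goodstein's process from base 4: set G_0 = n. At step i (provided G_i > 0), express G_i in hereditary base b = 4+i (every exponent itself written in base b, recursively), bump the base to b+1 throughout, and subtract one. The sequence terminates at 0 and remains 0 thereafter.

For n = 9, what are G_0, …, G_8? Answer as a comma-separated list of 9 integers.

base 4: 9 = 2·4 + 1; at 5: 2·5 + 1 = 11; next = 10
base 5: 10 = 2·5; at 6: 2·6 = 12; next = 11
base 6: 11 = 6 + 5; at 7: 7 + 5 = 12; next = 11
base 7: 11 = 7 + 4; at 8: 8 + 4 = 12; next = 11
base 8: 11 = 8 + 3; at 9: 9 + 3 = 12; next = 11
base 9: 11 = 9 + 2; at 10: 10 + 2 = 12; next = 11
base 10: 11 = 10 + 1; at 11: 11 + 1 = 12; next = 11
base 11: 11 = 11; at 12: 12 = 12; next = 11

9, 10, 11, 11, 11, 11, 11, 11, 11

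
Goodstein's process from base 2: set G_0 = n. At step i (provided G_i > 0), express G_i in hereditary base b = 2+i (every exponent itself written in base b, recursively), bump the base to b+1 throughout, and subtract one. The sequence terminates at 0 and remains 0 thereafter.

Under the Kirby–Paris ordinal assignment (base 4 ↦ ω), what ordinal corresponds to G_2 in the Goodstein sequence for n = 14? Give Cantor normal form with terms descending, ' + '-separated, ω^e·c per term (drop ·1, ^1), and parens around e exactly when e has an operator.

G_0 = 14. HB_2(14) = 2^(2 + 1) + 2^2 + 2. Bump = 111. G_1 = 110.
G_1 = 110. HB_3(110) = 3^(3 + 1) + 3^3 + 2. Bump = 1282. G_2 = 1281.
G_2 = 1281. HB_4(1281) = 4^(4 + 1) + 4^4 + 1. Bump = 18751. G_3 = 18750.

ω^(ω + 1) + ω^ω + 1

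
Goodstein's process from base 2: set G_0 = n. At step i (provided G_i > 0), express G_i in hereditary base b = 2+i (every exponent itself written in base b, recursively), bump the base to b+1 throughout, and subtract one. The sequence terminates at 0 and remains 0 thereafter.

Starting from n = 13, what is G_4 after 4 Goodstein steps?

[0] 13 ≡ 2^(2 + 1) + 2^2 + 1 (base 2). Lift 3: 109. −1: 108.
[1] 108 ≡ 3^(3 + 1) + 3^3 (base 3). Lift 4: 1280. −1: 1279.
[2] 1279 ≡ 4^(4 + 1) + 3·4^3 + 3·4^2 + 3·4 + 3 (base 4). Lift 5: 16093. −1: 16092.
[3] 16092 ≡ 5^(5 + 1) + 3·5^3 + 3·5^2 + 3·5 + 2 (base 5). Lift 6: 280712. −1: 280711.
[4] 280711 ≡ 6^(6 + 1) + 3·6^3 + 3·6^2 + 3·6 + 1 (base 6). Lift 7: 5765999. −1: 5765998.

280711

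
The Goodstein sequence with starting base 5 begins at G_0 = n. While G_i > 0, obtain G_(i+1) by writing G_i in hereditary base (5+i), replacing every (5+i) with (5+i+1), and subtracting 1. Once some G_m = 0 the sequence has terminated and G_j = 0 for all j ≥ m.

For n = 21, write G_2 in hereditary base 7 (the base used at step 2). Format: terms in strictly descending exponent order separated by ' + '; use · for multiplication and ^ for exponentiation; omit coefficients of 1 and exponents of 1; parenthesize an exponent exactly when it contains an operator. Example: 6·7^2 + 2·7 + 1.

(0) 21|_5 = 4·5 + 1 ↦ 4·6 + 1|_6 = 25 ⇒ 24
(1) 24|_6 = 4·6 ↦ 4·7|_7 = 28 ⇒ 27

3·7 + 6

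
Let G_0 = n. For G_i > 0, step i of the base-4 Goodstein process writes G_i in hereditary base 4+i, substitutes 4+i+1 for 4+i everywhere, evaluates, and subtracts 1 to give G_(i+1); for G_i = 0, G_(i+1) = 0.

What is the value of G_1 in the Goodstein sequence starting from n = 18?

step 0: 18 = 4^2 + 2; sub 5 for 4: 5^2 + 2; = 27; G_1 = 27−1 = 26
step 1: 26 = 5^2 + 1; sub 6 for 5: 6^2 + 1; = 37; G_2 = 37−1 = 36

26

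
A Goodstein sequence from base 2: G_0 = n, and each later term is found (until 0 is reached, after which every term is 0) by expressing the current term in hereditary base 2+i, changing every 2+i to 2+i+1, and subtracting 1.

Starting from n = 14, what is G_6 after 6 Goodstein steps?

134404971

G_0=14  [base 2] 2^(2 + 1) + 2^2 + 2  →[2↦3]→  3^(3 + 1) + 3^3 + 3 = 111  −1 ⇒ G_1=110
G_1=110  [base 3] 3^(3 + 1) + 3^3 + 2  →[3↦4]→  4^(4 + 1) + 4^4 + 2 = 1282  −1 ⇒ G_2=1281
G_2=1281  [base 4] 4^(4 + 1) + 4^4 + 1  →[4↦5]→  5^(5 + 1) + 5^5 + 1 = 18751  −1 ⇒ G_3=18750
G_3=18750  [base 5] 5^(5 + 1) + 5^5  →[5↦6]→  6^(6 + 1) + 6^6 = 326592  −1 ⇒ G_4=326591
G_4=326591  [base 6] 6^(6 + 1) + 5·6^5 + 5·6^4 + 5·6^3 + 5·6^2 + 5·6 + 5  →[6↦7]→  7^(7 + 1) + 5·7^5 + 5·7^4 + 5·7^3 + 5·7^2 + 5·7 + 5 = 5862841  −1 ⇒ G_5=5862840
G_5=5862840  [base 7] 7^(7 + 1) + 5·7^5 + 5·7^4 + 5·7^3 + 5·7^2 + 5·7 + 4  →[7↦8]→  8^(8 + 1) + 5·8^5 + 5·8^4 + 5·8^3 + 5·8^2 + 5·8 + 4 = 134404972  −1 ⇒ G_6=134404971
G_6=134404971  [base 8] 8^(8 + 1) + 5·8^5 + 5·8^4 + 5·8^3 + 5·8^2 + 5·8 + 3  →[8↦9]→  9^(9 + 1) + 5·9^5 + 5·9^4 + 5·9^3 + 5·9^2 + 5·9 + 3 = 3487116549  −1 ⇒ G_7=3487116548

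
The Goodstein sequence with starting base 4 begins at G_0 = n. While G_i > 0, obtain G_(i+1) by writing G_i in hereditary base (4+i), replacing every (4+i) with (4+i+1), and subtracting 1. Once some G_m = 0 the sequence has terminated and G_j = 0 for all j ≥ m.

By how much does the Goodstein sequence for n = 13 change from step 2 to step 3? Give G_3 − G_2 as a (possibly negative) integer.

i=0: 13 = 3·4 + 1 (b=4); 4→5: 3·5 + 1 = 16; 16−1 = 15
i=1: 15 = 3·5 (b=5); 5→6: 3·6 = 18; 18−1 = 17
i=2: 17 = 2·6 + 5 (b=6); 6→7: 2·7 + 5 = 19; 19−1 = 18

1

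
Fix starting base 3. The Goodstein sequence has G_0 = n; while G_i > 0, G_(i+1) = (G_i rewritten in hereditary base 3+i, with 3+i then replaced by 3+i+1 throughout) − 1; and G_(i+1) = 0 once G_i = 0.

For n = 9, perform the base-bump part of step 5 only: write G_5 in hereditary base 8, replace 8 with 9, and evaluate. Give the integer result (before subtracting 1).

25

G_0=9  [base 3] 3^2  →[3↦4]→  4^2 = 16  −1 ⇒ G_1=15
G_1=15  [base 4] 3·4 + 3  →[4↦5]→  3·5 + 3 = 18  −1 ⇒ G_2=17
G_2=17  [base 5] 3·5 + 2  →[5↦6]→  3·6 + 2 = 20  −1 ⇒ G_3=19
G_3=19  [base 6] 3·6 + 1  →[6↦7]→  3·7 + 1 = 22  −1 ⇒ G_4=21
G_4=21  [base 7] 3·7  →[7↦8]→  3·8 = 24  −1 ⇒ G_5=23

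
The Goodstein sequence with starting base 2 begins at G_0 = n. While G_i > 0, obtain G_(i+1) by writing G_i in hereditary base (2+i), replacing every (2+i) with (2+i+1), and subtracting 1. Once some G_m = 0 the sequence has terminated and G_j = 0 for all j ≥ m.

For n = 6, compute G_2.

257

[0] 6 ≡ 2^2 + 2 (base 2). Lift 3: 30. −1: 29.
[1] 29 ≡ 3^3 + 2 (base 3). Lift 4: 258. −1: 257.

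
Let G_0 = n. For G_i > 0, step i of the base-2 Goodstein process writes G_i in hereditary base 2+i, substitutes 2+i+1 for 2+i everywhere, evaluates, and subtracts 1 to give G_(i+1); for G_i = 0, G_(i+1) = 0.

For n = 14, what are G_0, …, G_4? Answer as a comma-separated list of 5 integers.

G_0 = 14. HB_2(14) = 2^(2 + 1) + 2^2 + 2. Bump = 111. G_1 = 110.
G_1 = 110. HB_3(110) = 3^(3 + 1) + 3^3 + 2. Bump = 1282. G_2 = 1281.
G_2 = 1281. HB_4(1281) = 4^(4 + 1) + 4^4 + 1. Bump = 18751. G_3 = 18750.
G_3 = 18750. HB_5(18750) = 5^(5 + 1) + 5^5. Bump = 326592. G_4 = 326591.

14, 110, 1281, 18750, 326591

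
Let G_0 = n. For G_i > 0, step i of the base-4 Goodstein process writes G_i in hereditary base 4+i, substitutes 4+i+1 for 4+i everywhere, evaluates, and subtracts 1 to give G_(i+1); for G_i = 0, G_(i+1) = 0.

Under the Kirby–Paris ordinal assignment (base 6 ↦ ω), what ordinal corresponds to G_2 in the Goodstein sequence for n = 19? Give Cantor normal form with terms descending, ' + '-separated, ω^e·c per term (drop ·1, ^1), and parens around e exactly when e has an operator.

ω^2 + 1

[0] 19 ≡ 4^2 + 3 (base 4). Lift 5: 28. −1: 27.
[1] 27 ≡ 5^2 + 2 (base 5). Lift 6: 38. −1: 37.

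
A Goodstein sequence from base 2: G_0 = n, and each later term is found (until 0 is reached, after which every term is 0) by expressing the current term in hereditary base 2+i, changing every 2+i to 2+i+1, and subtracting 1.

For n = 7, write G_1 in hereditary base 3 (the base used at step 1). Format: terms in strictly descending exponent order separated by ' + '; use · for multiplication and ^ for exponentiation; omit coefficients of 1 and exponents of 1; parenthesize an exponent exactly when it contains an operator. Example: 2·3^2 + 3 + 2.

3^3 + 3

[0] 7 ≡ 2^2 + 2 + 1 (base 2). Lift 3: 31. −1: 30.
[1] 30 ≡ 3^3 + 3 (base 3). Lift 4: 260. −1: 259.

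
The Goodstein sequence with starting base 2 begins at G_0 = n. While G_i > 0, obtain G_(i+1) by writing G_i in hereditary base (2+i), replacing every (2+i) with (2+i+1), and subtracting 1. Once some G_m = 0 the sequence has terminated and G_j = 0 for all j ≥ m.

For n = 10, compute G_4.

279935

10 —HB2→ 2^(2 + 1) + 2 —bump→ 3^(3 + 1) + 3 = 84 —(−1)→ 83
83 —HB3→ 3^(3 + 1) + 2 —bump→ 4^(4 + 1) + 2 = 1026 —(−1)→ 1025
1025 —HB4→ 4^(4 + 1) + 1 —bump→ 5^(5 + 1) + 1 = 15626 —(−1)→ 15625
15625 —HB5→ 5^(5 + 1) —bump→ 6^(6 + 1) = 279936 —(−1)→ 279935
279935 —HB6→ 5·6^6 + 5·6^5 + 5·6^4 + 5·6^3 + 5·6^2 + 5·6 + 5 —bump→ 5·7^7 + 5·7^5 + 5·7^4 + 5·7^3 + 5·7^2 + 5·7 + 5 = 4215755 —(−1)→ 4215754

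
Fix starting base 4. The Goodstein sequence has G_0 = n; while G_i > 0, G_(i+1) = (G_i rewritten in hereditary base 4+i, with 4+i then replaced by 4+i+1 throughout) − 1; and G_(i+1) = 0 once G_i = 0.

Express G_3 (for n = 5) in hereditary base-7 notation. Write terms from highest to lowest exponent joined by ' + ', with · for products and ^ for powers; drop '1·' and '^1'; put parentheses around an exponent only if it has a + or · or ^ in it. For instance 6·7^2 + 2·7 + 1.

G_0=5  [base 4] 4 + 1  →[4↦5]→  5 + 1 = 6  −1 ⇒ G_1=5
G_1=5  [base 5] 5  →[5↦6]→  6 = 6  −1 ⇒ G_2=5
G_2=5  [base 6] 5  →[6↦7]→  5 = 5  −1 ⇒ G_3=4

4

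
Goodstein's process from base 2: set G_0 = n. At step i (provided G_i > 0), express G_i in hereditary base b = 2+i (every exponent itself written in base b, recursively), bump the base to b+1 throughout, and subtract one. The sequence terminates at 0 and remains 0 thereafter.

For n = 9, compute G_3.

9842

9 —HB2→ 2^(2 + 1) + 1 —bump→ 3^(3 + 1) + 1 = 82 —(−1)→ 81
81 —HB3→ 3^(3 + 1) —bump→ 4^(4 + 1) = 1024 —(−1)→ 1023
1023 —HB4→ 3·4^4 + 3·4^3 + 3·4^2 + 3·4 + 3 —bump→ 3·5^5 + 3·5^3 + 3·5^2 + 3·5 + 3 = 9843 —(−1)→ 9842
9842 —HB5→ 3·5^5 + 3·5^3 + 3·5^2 + 3·5 + 2 —bump→ 3·6^6 + 3·6^3 + 3·6^2 + 3·6 + 2 = 140744 —(−1)→ 140743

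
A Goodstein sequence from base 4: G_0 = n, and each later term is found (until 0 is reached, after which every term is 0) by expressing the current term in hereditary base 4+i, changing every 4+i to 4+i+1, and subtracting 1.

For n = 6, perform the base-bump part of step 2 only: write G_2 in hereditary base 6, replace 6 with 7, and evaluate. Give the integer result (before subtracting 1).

G_0 = 6. HB_4(6) = 4 + 2. Bump = 7. G_1 = 6.
G_1 = 6. HB_5(6) = 5 + 1. Bump = 7. G_2 = 6.

7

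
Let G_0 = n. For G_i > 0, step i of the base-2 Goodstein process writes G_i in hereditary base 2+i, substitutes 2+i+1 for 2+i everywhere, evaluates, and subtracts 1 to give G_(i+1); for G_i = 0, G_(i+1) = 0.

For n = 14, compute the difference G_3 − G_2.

17469

[0] 14 ≡ 2^(2 + 1) + 2^2 + 2 (base 2). Lift 3: 111. −1: 110.
[1] 110 ≡ 3^(3 + 1) + 3^3 + 2 (base 3). Lift 4: 1282. −1: 1281.
[2] 1281 ≡ 4^(4 + 1) + 4^4 + 1 (base 4). Lift 5: 18751. −1: 18750.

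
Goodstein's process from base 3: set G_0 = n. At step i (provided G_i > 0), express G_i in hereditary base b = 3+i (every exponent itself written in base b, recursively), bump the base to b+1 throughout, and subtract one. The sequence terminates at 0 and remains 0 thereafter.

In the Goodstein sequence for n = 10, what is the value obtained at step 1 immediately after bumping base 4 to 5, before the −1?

i=0: 10 = 3^2 + 1 (b=3); 3→4: 4^2 + 1 = 17; 17−1 = 16
i=1: 16 = 4^2 (b=4); 4→5: 5^2 = 25; 25−1 = 24

25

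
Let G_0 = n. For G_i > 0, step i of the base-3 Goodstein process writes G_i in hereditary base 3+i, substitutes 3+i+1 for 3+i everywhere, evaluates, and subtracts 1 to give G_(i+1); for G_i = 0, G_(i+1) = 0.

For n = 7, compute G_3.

9

G_0=7  [base 3] 2·3 + 1  →[3↦4]→  2·4 + 1 = 9  −1 ⇒ G_1=8
G_1=8  [base 4] 2·4  →[4↦5]→  2·5 = 10  −1 ⇒ G_2=9
G_2=9  [base 5] 5 + 4  →[5↦6]→  6 + 4 = 10  −1 ⇒ G_3=9
G_3=9  [base 6] 6 + 3  →[6↦7]→  7 + 3 = 10  −1 ⇒ G_4=9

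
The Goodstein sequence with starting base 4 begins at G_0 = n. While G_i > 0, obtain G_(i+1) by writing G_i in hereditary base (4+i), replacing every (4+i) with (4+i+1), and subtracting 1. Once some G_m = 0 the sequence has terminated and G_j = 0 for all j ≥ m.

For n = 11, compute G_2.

13

step 0: 11 = 2·4 + 3; sub 5 for 4: 2·5 + 3; = 13; G_1 = 13−1 = 12
step 1: 12 = 2·5 + 2; sub 6 for 5: 2·6 + 2; = 14; G_2 = 14−1 = 13
step 2: 13 = 2·6 + 1; sub 7 for 6: 2·7 + 1; = 15; G_3 = 15−1 = 14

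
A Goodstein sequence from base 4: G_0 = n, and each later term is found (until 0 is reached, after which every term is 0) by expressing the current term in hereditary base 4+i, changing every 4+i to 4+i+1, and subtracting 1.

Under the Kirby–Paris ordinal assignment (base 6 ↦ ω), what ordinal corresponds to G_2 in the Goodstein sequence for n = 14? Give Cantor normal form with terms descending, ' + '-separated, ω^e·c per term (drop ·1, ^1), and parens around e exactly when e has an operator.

ω·3

(0) 14|_4 = 3·4 + 2 ↦ 3·5 + 2|_5 = 17 ⇒ 16
(1) 16|_5 = 3·5 + 1 ↦ 3·6 + 1|_6 = 19 ⇒ 18
(2) 18|_6 = 3·6 ↦ 3·7|_7 = 21 ⇒ 20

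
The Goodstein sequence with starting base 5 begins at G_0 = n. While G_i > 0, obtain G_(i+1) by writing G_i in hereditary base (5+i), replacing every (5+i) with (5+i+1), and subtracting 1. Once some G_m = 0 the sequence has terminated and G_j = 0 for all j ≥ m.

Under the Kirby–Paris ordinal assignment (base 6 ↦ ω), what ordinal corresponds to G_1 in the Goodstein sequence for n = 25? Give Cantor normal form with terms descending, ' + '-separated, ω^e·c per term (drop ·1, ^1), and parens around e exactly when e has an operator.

25 —HB5→ 5^2 —bump→ 6^2 = 36 —(−1)→ 35
35 —HB6→ 5·6 + 5 —bump→ 5·7 + 5 = 40 —(−1)→ 39

ω·5 + 5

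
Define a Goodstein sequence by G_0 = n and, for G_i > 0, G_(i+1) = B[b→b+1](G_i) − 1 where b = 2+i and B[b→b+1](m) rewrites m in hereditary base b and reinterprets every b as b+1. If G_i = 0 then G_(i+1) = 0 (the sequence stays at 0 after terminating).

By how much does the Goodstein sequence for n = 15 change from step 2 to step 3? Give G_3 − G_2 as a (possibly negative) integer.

G_0 = 15. HB_2(15) = 2^(2 + 1) + 2^2 + 2 + 1. Bump = 112. G_1 = 111.
G_1 = 111. HB_3(111) = 3^(3 + 1) + 3^3 + 3. Bump = 1284. G_2 = 1283.
G_2 = 1283. HB_4(1283) = 4^(4 + 1) + 4^4 + 3. Bump = 18753. G_3 = 18752.

17469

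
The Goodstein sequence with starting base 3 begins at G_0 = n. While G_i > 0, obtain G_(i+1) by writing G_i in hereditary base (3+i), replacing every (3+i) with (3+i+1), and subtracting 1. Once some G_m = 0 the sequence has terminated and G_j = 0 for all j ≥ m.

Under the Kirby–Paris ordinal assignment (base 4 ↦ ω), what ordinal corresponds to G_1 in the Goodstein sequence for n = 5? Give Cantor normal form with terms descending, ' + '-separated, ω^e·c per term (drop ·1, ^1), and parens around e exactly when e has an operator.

5 —HB3→ 3 + 2 —bump→ 4 + 2 = 6 —(−1)→ 5
5 —HB4→ 4 + 1 —bump→ 5 + 1 = 6 —(−1)→ 5

ω + 1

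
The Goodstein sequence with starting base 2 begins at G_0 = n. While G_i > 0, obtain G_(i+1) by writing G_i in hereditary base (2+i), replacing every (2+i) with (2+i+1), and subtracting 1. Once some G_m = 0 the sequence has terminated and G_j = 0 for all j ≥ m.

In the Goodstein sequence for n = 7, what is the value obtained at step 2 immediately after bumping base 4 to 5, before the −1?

3128

i=0: 7 = 2^2 + 2 + 1 (b=2); 2→3: 3^3 + 3 + 1 = 31; 31−1 = 30
i=1: 30 = 3^3 + 3 (b=3); 3→4: 4^4 + 4 = 260; 260−1 = 259
i=2: 259 = 4^4 + 3 (b=4); 4→5: 5^5 + 3 = 3128; 3128−1 = 3127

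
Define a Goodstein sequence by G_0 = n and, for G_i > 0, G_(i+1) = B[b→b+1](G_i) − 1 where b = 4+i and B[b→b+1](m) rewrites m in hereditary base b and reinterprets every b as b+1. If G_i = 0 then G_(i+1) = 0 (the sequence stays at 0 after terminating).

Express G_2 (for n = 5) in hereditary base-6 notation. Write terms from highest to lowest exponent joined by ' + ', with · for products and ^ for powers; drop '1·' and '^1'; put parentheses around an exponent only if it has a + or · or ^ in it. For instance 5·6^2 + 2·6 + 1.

5

G_0 = 5. HB_4(5) = 4 + 1. Bump = 6. G_1 = 5.
G_1 = 5. HB_5(5) = 5. Bump = 6. G_2 = 5.
G_2 = 5. HB_6(5) = 5. Bump = 5. G_3 = 4.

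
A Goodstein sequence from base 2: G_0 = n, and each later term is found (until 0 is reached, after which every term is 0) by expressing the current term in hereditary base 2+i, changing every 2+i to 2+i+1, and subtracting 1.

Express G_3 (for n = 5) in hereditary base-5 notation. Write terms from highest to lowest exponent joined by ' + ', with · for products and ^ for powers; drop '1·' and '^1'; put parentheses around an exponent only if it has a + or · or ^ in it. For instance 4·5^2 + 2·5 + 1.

step 0: 5 = 2^2 + 1; sub 3 for 2: 3^3 + 1; = 28; G_1 = 28−1 = 27
step 1: 27 = 3^3; sub 4 for 3: 4^4; = 256; G_2 = 256−1 = 255
step 2: 255 = 3·4^3 + 3·4^2 + 3·4 + 3; sub 5 for 4: 3·5^3 + 3·5^2 + 3·5 + 3; = 468; G_3 = 468−1 = 467

3·5^3 + 3·5^2 + 3·5 + 2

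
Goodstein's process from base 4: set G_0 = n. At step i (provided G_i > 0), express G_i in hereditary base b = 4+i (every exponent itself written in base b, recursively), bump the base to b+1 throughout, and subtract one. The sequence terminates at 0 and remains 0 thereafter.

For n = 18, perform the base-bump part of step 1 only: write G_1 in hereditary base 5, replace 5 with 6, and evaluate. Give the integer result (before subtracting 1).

37

18 —HB4→ 4^2 + 2 —bump→ 5^2 + 2 = 27 —(−1)→ 26
26 —HB5→ 5^2 + 1 —bump→ 6^2 + 1 = 37 —(−1)→ 36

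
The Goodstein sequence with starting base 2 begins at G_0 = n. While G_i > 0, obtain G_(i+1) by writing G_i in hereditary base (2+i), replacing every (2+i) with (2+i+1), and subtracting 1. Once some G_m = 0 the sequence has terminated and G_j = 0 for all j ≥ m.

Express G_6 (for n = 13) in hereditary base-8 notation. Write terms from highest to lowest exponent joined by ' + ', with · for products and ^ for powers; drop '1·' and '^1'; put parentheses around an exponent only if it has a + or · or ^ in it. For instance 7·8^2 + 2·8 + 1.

8^(8 + 1) + 3·8^3 + 3·8^2 + 2·8 + 7

13 —HB2→ 2^(2 + 1) + 2^2 + 1 —bump→ 3^(3 + 1) + 3^3 + 1 = 109 —(−1)→ 108
108 —HB3→ 3^(3 + 1) + 3^3 —bump→ 4^(4 + 1) + 4^4 = 1280 —(−1)→ 1279
1279 —HB4→ 4^(4 + 1) + 3·4^3 + 3·4^2 + 3·4 + 3 —bump→ 5^(5 + 1) + 3·5^3 + 3·5^2 + 3·5 + 3 = 16093 —(−1)→ 16092
16092 —HB5→ 5^(5 + 1) + 3·5^3 + 3·5^2 + 3·5 + 2 —bump→ 6^(6 + 1) + 3·6^3 + 3·6^2 + 3·6 + 2 = 280712 —(−1)→ 280711
280711 —HB6→ 6^(6 + 1) + 3·6^3 + 3·6^2 + 3·6 + 1 —bump→ 7^(7 + 1) + 3·7^3 + 3·7^2 + 3·7 + 1 = 5765999 —(−1)→ 5765998
5765998 —HB7→ 7^(7 + 1) + 3·7^3 + 3·7^2 + 3·7 —bump→ 8^(8 + 1) + 3·8^3 + 3·8^2 + 3·8 = 134219480 —(−1)→ 134219479
134219479 —HB8→ 8^(8 + 1) + 3·8^3 + 3·8^2 + 2·8 + 7 —bump→ 9^(9 + 1) + 3·9^3 + 3·9^2 + 2·9 + 7 = 3486786856 —(−1)→ 3486786855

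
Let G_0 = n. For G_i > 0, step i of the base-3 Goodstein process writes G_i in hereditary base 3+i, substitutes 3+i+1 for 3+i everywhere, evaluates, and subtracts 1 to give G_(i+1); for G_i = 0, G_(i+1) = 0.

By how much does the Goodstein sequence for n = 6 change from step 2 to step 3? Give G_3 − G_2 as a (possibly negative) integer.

0

6 —HB3→ 2·3 —bump→ 2·4 = 8 —(−1)→ 7
7 —HB4→ 4 + 3 —bump→ 5 + 3 = 8 —(−1)→ 7
7 —HB5→ 5 + 2 —bump→ 6 + 2 = 8 —(−1)→ 7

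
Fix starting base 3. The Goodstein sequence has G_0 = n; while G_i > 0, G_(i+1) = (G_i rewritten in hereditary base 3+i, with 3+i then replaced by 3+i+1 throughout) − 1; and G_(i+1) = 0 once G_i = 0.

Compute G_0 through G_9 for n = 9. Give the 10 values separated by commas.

9, 15, 17, 19, 21, 23, 24, 25, 26, 27

[0] 9 ≡ 3^2 (base 3). Lift 4: 16. −1: 15.
[1] 15 ≡ 3·4 + 3 (base 4). Lift 5: 18. −1: 17.
[2] 17 ≡ 3·5 + 2 (base 5). Lift 6: 20. −1: 19.
[3] 19 ≡ 3·6 + 1 (base 6). Lift 7: 22. −1: 21.
[4] 21 ≡ 3·7 (base 7). Lift 8: 24. −1: 23.
[5] 23 ≡ 2·8 + 7 (base 8). Lift 9: 25. −1: 24.
[6] 24 ≡ 2·9 + 6 (base 9). Lift 10: 26. −1: 25.
[7] 25 ≡ 2·10 + 5 (base 10). Lift 11: 27. −1: 26.
[8] 26 ≡ 2·11 + 4 (base 11). Lift 12: 28. −1: 27.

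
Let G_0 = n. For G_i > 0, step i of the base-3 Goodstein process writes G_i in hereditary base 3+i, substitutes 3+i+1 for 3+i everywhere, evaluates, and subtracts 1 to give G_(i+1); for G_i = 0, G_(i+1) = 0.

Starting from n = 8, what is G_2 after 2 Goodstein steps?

10

base 3: 8 = 2·3 + 2; at 4: 2·4 + 2 = 10; next = 9
base 4: 9 = 2·4 + 1; at 5: 2·5 + 1 = 11; next = 10
base 5: 10 = 2·5; at 6: 2·6 = 12; next = 11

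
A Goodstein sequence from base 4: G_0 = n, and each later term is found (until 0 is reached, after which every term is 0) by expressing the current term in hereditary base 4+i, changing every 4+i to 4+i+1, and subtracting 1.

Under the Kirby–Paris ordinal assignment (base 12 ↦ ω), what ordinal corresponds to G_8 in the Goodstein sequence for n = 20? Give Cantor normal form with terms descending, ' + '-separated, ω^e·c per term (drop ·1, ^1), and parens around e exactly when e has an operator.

G_0=20  [base 4] 4^2 + 4  →[4↦5]→  5^2 + 5 = 30  −1 ⇒ G_1=29
G_1=29  [base 5] 5^2 + 4  →[5↦6]→  6^2 + 4 = 40  −1 ⇒ G_2=39
G_2=39  [base 6] 6^2 + 3  →[6↦7]→  7^2 + 3 = 52  −1 ⇒ G_3=51
G_3=51  [base 7] 7^2 + 2  →[7↦8]→  8^2 + 2 = 66  −1 ⇒ G_4=65
G_4=65  [base 8] 8^2 + 1  →[8↦9]→  9^2 + 1 = 82  −1 ⇒ G_5=81
G_5=81  [base 9] 9^2  →[9↦10]→  10^2 = 100  −1 ⇒ G_6=99
G_6=99  [base 10] 9·10 + 9  →[10↦11]→  9·11 + 9 = 108  −1 ⇒ G_7=107
G_7=107  [base 11] 9·11 + 8  →[11↦12]→  9·12 + 8 = 116  −1 ⇒ G_8=115

ω·9 + 7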